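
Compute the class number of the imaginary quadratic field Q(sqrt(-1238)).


K = Q(sqrt(-1238)). d mod 4 = 2, so D = disc(K) = 4d = -4952
h(K) equals the number of primitive reduced positive-definite forms (a, b, c) = a*x^2 + b*x*y + c*y^2 with b^2 - 4ac = D,
where reduced means |b| <= a <= c, with b >= 0 whenever |b| = a or a = c, and primitive means gcd(a, b, c) = 1.
Reduced forces 3a^2 <= |D| = 4952, so 1 <= a <= 40; b must have the parity of D, and c = (b^2 - D)/(4a) must be an integer >= a.
Enumerate a = 1..40, b in [-a, a]:
  a=1: (1, 0, 1238)  [1]
  a=2: (2, 0, 619)  [1]
  a=3: (3, -2, 413), (3, 2, 413)  [2]
  a=4..5: none
  a=6: (6, -4, 207), (6, 4, 207)  [2]
  a=7: (7, -2, 177), (7, 2, 177)  [2]
  a=8: none
  a=9: (9, -4, 138), (9, 4, 138)  [2]
  a=10: none
  a=11: (11, -8, 114), (11, 8, 114)  [2]
  a=12: none
  a=13: (13, -12, 98), (13, 12, 98)  [2]
  a=14: (14, -12, 91), (14, 12, 91)  [2]
  a=15..17: none
  a=18: (18, -4, 69), (18, 4, 69)  [2]
  a=19: (19, -8, 66), (19, 8, 66)  [2]
  a=20: none
  a=21: (21, -16, 62), (21, -2, 59), (21, 2, 59), (21, 16, 62)  [4]
  a=22: (22, -8, 57), (22, 8, 57)  [2]
  a=23: (23, -4, 54), (23, 4, 54)  [2]
  a=24..25: none
  a=26: (26, -12, 49), (26, 12, 49)  [2]
  a=27: (27, -4, 46), (27, 4, 46)  [2]
  a=28: none
  a=29: (29, -6, 43), (29, 6, 43)  [2]
  a=30: none
  a=31: (31, -16, 42), (31, 16, 42)  [2]
  a=32: none
  a=33: (33, -14, 39), (33, -8, 38), (33, 8, 38), (33, 14, 39)  [4]
  a=34..38: none
  a=39: (39, -38, 41), (39, 38, 41)  [2]
  a=40: none
Total reduced forms: 1 + 1 + 2 + 2 + 2 + 2 + 2 + 2 + 2 + 2 + 2 + 4 + 2 + 2 + 2 + 2 + 2 + 2 + 4 + 2 = 42
h = 42

42


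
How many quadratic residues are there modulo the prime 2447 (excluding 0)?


For prime p, the number of non-zero quadratic residues is (p-1)/2.
= (2447-1)/2
= 1223

1223


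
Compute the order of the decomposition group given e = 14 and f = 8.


|D_P| = e * f
= 14 * 8
= 112

112


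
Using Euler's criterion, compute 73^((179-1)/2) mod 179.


p = 179 is prime and the exponent is (p-1)/2 = 89, so by Euler's criterion 73^89 = (73/179) = +1 or -1 mod 179.
Compute by square-and-multiply:
  89 = 64 + 16 + 8 + 1 (binary 1011001)
  Repeated squaring mod 179: 73^1 = 73, 73^2 = 138, 73^4 = 70, 73^8 = 67, 73^16 = 14, 73^32 = 17, 73^64 = 110
  73^89 = 73^64 * 73^16 * 73^8 * 73^1 = 110 * 14 * 67 * 73 mod 179
    110 * 14 = 1540 = 108 mod 179
    108 * 67 = 7236 = 76 mod 179
    76 * 73 = 5548 = 178 mod 179
  73^89 = 178 mod 179
Result 178 = p - 1 = -1 mod 179: 73 is a quadratic non-residue mod 179. As a residue in [0, p-1] the value is 178.
73^89 mod 179 = 178

178


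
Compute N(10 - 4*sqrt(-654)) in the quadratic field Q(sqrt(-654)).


N(a + b*sqrt(d)) = a^2 - d*b^2
= (10)^2 - (-654)*(-4)^2
= 100 + 10464
= 10564

10564


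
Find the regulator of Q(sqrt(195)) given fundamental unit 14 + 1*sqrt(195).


epsilon = 14 + 1*sqrt(195)
= 27.9642
R = ln(27.9642)
= 3.3309

3.3309


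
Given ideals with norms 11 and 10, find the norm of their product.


N(IJ) = N(I) * N(J)
= 11 * 10
= 110

110


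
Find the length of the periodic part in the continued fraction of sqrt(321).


Run the CF algorithm for sqrt(321).
a_0 = floor(sqrt(321)) = 17; set m_0=0, q_0=1.
Recurrence: m' = q*a - m,  q' = (d - m'^2)/q,  a' = floor((a_0 + m')/q').
  step 1: m=17, q=32, a=1
  step 2: m=15, q=3, a=10
  step 3: m=15, q=32, a=1
  step 4: m=17, q=1, a=34
a_4 = 2*a_0 = 34, so the period closes here.
sqrt(321) = [17; 1, 10, 1, 34]
Period length = 4

4


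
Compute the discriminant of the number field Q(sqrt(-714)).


For K = Q(sqrt(d)) with d squarefree: disc(K) = d if d = 1 mod 4, and disc(K) = 4d if d = 2 or 3 mod 4.
Here d = -714, and d mod 4 = 2.
d = 2 mod 4, not 1 (O_K = Z[sqrt(d)]), so disc(K) = 4d = 4 * (-714) = -2856

-2856


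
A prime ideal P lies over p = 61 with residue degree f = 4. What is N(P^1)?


N(P^a) = p^(a*f)
= 61^(1*4)
= 61^4
= 13845841

13845841


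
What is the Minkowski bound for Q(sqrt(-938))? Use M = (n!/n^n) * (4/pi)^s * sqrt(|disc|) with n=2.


d = -938, d mod 4 = 2, so disc(K) = 4d = -3752; |disc(K)| = 3752
Imaginary quadratic field, so n = 2, s = r2 = 1, r1 = 0
M = (n!/n^n) * (4/pi)^s * sqrt(|disc(K)|) = (2!/2^2) * (4/pi)^1 * sqrt(3752)
= 0.5 * 1.273240 * 61.253571
= 38.9952

38.9952


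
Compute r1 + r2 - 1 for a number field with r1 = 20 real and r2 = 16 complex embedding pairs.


By Dirichlet's unit theorem:
rank = r1 + r2 - 1
= 20 + 16 - 1
= 35

35


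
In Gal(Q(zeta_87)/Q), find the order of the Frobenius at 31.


The Frobenius at p in Gal(Q(zeta_n)/Q) = (Z/nZ)* is the class of p, so its order is ord_87(31), the smallest k >= 1 with 31^k = 1 mod 87.
n = 87 = 3 * 29, phi(87) = 56; the order divides phi(n).
Divisors of 56: 1, 2, 4, 7, 8, 14, 28, 56
Repeated squaring mod 87: 31^1 = 31, 31^2 = 4, 31^4 = 16, 31^8 = 82, 31^16 = 25, 31^32 = 16
Test divisors in increasing order:
  k=1: 31^1 = 31 mod 87
  k=2: 31^2 = 4 mod 87
  k=4: 31^4 = 16 mod 87
  k=7: 31^7 = 16 * 4 * 31 = 70 mod 87
  k=8: 31^8 = 82 mod 87
  k=14: 31^14 = 82 * 16 * 4 = 28 mod 87
  k=28: 31^28 = 25 * 82 * 16 = 1 mod 87  <- first divisor giving 1
Order = 28

28


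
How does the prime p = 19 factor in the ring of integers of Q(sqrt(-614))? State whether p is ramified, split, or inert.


K = Q(sqrt(-614)). Since d mod 4 = 2, disc(K) = -2456.
Check p | disc: -2456 mod 19 = 14.
p does not divide disc. Compute Legendre symbol (d/p):
13^((19-1)/2) mod 19 = -1
(d/p) = -1, so p is inert: (p) stays prime with e=1, f=2, g=1.
Therefore p is inert.

inert


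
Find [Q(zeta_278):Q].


The degree equals Euler's totient phi(278).
278 = 2 * 139
phi(278) = 138

138


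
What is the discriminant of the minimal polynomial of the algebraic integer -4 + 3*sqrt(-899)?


The element -4 + 3*sqrt(-899) has minimal polynomial:
x^2 + 8*x + 8107
Discriminant = (8)^2 - 4*(8107)
= 64 - 32428
= -32364

-32364


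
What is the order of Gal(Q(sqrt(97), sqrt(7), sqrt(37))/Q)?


The 3 square roots of distinct primes are multiplicatively independent over Q,
so [K:Q] = 2^3 and Gal(K/Q) is isomorphic to (Z/2Z)^3.
|Gal| = 2^3 = 8

8


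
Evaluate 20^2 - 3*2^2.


x^2 - d*y^2
= 20^2 - 3*2^2
= 400 - 12
= 388

388


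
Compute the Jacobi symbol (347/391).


Compute (347/391) via quadratic reciprocity:
  reciprocity: (347/391) -> -(391/347)
  reduce: (44/347)
  pull out 2: (2/347) = -1  (since 347 mod 8 = 3)
  pull out 2: (2/347) = -1  (since 347 mod 8 = 3)
  reciprocity: (11/347) -> -(347/11)
  reduce: (6/11)
  pull out 2: (2/11) = -1  (since 11 mod 8 = 3)
  reciprocity: (3/11) -> -(11/3)
  reduce: (2/3)
  pull out 2: (2/3) = -1  (since 3 mod 8 = 3)
  (1/3) = 1
Product of signs = -1

-1


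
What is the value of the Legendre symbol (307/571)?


p = 571 is prime, so compute (307/571) with the reciprocity algorithm (Jacobi-symbol steps: pull out 2s via (2/n), flip via reciprocity, reduce):
  reciprocity: (307/571) -> -(571/307)
  reduce: (264/307)
  pull out 2: (2/307) = -1  (since 307 mod 8 = 3)
  pull out 2: (2/307) = -1  (since 307 mod 8 = 3)
  pull out 2: (2/307) = -1  (since 307 mod 8 = 3)
  reciprocity: (33/307) -> +(307/33)
  reduce: (10/33)
  pull out 2: (2/33) = +1  (since 33 mod 8 = 1)
  reciprocity: (5/33) -> +(33/5)
  reduce: (3/5)
  reciprocity: (3/5) -> +(5/3)
  reduce: (2/3)
  pull out 2: (2/3) = -1  (since 3 mod 8 = 3)
  (1/3) = 1
Product of signs = -1
(307/571) = -1

-1


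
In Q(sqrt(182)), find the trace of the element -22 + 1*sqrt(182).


Tr(a + b*sqrt(d)) = (a + b*sqrt(d)) + (a - b*sqrt(d)) = 2a
= 2 * (-22)
= -44

-44


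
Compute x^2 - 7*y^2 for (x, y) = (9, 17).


x^2 - d*y^2
= 9^2 - 7*17^2
= 81 - 2023
= -1942

-1942


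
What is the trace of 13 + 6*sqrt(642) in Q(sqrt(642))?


Tr(a + b*sqrt(d)) = (a + b*sqrt(d)) + (a - b*sqrt(d)) = 2a
= 2 * (13)
= 26

26


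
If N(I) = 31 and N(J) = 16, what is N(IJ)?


N(IJ) = N(I) * N(J)
= 31 * 16
= 496

496


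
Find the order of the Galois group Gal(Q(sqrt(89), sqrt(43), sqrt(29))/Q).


The 3 square roots of distinct primes are multiplicatively independent over Q,
so [K:Q] = 2^3 and Gal(K/Q) is isomorphic to (Z/2Z)^3.
|Gal| = 2^3 = 8

8


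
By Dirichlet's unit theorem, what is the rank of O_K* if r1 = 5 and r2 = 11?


By Dirichlet's unit theorem:
rank = r1 + r2 - 1
= 5 + 11 - 1
= 15

15


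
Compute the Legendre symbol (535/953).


p = 953 is prime, so compute (535/953) with the reciprocity algorithm (Jacobi-symbol steps: pull out 2s via (2/n), flip via reciprocity, reduce):
  reciprocity: (535/953) -> +(953/535)
  reduce: (418/535)
  pull out 2: (2/535) = +1  (since 535 mod 8 = 7)
  reciprocity: (209/535) -> +(535/209)
  reduce: (117/209)
  reciprocity: (117/209) -> +(209/117)
  reduce: (92/117)
  pull out 2: (2/117) = -1  (since 117 mod 8 = 5)
  pull out 2: (2/117) = -1  (since 117 mod 8 = 5)
  reciprocity: (23/117) -> +(117/23)
  reduce: (2/23)
  pull out 2: (2/23) = +1  (since 23 mod 8 = 7)
  (1/23) = 1
Product of signs = 1
(535/953) = 1

1


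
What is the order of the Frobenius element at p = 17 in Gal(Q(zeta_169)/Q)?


The Frobenius at p in Gal(Q(zeta_n)/Q) = (Z/nZ)* is the class of p, so its order is ord_169(17), the smallest k >= 1 with 17^k = 1 mod 169.
n = 169 = 13^2, phi(169) = 156; the order divides phi(n).
Divisors of 156: 1, 2, 3, 4, 6, 12, 13, 26, 39, 52, 78, 156
Repeated squaring mod 169: 17^1 = 17, 17^2 = 120, 17^4 = 35, 17^8 = 42, 17^16 = 74, 17^32 = 68, 17^64 = 61, 17^128 = 3
Test divisors in increasing order:
  k=1: 17^1 = 17 mod 169
  k=2: 17^2 = 120 mod 169
  k=3: 17^3 = 120 * 17 = 12 mod 169
  k=4: 17^4 = 35 mod 169
  k=6: 17^6 = 35 * 120 = 144 mod 169
  k=12: 17^12 = 42 * 35 = 118 mod 169
  k=13: 17^13 = 42 * 35 * 17 = 147 mod 169
  k=26: 17^26 = 74 * 42 * 120 = 146 mod 169
  k=39: 17^39 = 68 * 35 * 120 * 17 = 168 mod 169
  k=52: 17^52 = 68 * 74 * 35 = 22 mod 169
  k=78: 17^78 = 61 * 42 * 35 * 120 = 1 mod 169  <- first divisor giving 1
Order = 78

78


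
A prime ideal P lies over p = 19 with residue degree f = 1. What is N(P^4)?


N(P^a) = p^(a*f)
= 19^(4*1)
= 19^4
= 130321

130321


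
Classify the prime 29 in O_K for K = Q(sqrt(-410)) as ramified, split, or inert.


K = Q(sqrt(-410)). Since d mod 4 = 2, disc(K) = -1640.
Check p | disc: -1640 mod 29 = 13.
p does not divide disc. Compute Legendre symbol (d/p):
25^((29-1)/2) mod 29 = 1
(d/p) = 1, so p splits: (p) = P*P' with e=1, f=1, g=2.
Therefore p is split.

split


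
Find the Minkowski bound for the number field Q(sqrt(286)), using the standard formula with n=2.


d = 286, d mod 4 = 2, so disc(K) = 4d = 1144; |disc(K)| = 1144
Real quadratic field, so n = 2, s = r2 = 0, r1 = 2
M = (n!/n^n) * (4/pi)^s * sqrt(|disc(K)|) = (2!/2^2) * (4/pi)^0 * sqrt(1144)
= 0.5 * 1.000000 * 33.823069
= 16.9115

16.9115


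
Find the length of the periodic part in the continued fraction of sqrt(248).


Run the CF algorithm for sqrt(248).
a_0 = floor(sqrt(248)) = 15; set m_0=0, q_0=1.
Recurrence: m' = q*a - m,  q' = (d - m'^2)/q,  a' = floor((a_0 + m')/q').
  step 1: m=15, q=23, a=1
  step 2: m=8, q=8, a=2
  step 3: m=8, q=23, a=1
  step 4: m=15, q=1, a=30
a_4 = 2*a_0 = 30, so the period closes here.
sqrt(248) = [15; 1, 2, 1, 30]
Period length = 4

4


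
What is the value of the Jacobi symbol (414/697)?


Compute (414/697) via quadratic reciprocity:
  pull out 2: (2/697) = +1  (since 697 mod 8 = 1)
  reciprocity: (207/697) -> +(697/207)
  reduce: (76/207)
  pull out 2: (2/207) = +1  (since 207 mod 8 = 7)
  pull out 2: (2/207) = +1  (since 207 mod 8 = 7)
  reciprocity: (19/207) -> -(207/19)
  reduce: (17/19)
  reciprocity: (17/19) -> +(19/17)
  reduce: (2/17)
  pull out 2: (2/17) = +1  (since 17 mod 8 = 1)
  (1/17) = 1
Product of signs = -1

-1


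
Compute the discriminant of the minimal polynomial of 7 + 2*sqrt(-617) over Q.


The element 7 + 2*sqrt(-617) has minimal polynomial:
x^2 - 14*x + 2517
Discriminant = (-14)^2 - 4*(2517)
= 196 - 10068
= -9872

-9872


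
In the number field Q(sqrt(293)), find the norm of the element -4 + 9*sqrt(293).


N(a + b*sqrt(d)) = a^2 - d*b^2
= (-4)^2 - (293)*(9)^2
= 16 - 23733
= -23717

-23717


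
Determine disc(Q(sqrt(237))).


For K = Q(sqrt(d)) with d squarefree: disc(K) = d if d = 1 mod 4, and disc(K) = 4d if d = 2 or 3 mod 4.
Here d = 237, and d mod 4 = 1.
d = 1 mod 4 (O_K = Z[(1+sqrt(d))/2]), so disc(K) = d = 237

237


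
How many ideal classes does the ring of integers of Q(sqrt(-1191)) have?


K = Q(sqrt(-1191)). d mod 4 = 1, so D = disc(K) = d = -1191
h(K) equals the number of primitive reduced positive-definite forms (a, b, c) = a*x^2 + b*x*y + c*y^2 with b^2 - 4ac = D,
where reduced means |b| <= a <= c, with b >= 0 whenever |b| = a or a = c, and primitive means gcd(a, b, c) = 1.
Reduced forces 3a^2 <= |D| = 1191, so 1 <= a <= 19; b must have the parity of D, and c = (b^2 - D)/(4a) must be an integer >= a.
Enumerate a = 1..19, b in [-a, a]:
  a=1: (1, 1, 298)  [1]
  a=2: (2, -1, 149), (2, 1, 149)  [2]
  a=3: (3, 3, 100)  [1]
  a=4: (4, -3, 75), (4, 3, 75)  [2]
  a=5: (5, -3, 60), (5, 3, 60)  [2]
  a=6: (6, -3, 50), (6, 3, 50)  [2]
  a=7: none
  a=8: (8, -5, 38), (8, 5, 38)  [2]
  a=9: none
  a=10: (10, -7, 31), (10, -3, 30), (10, 3, 30), (10, 7, 31)  [4]
  a=11: none
  a=12: (12, -3, 25), (12, 3, 25)  [2]
  a=13..14: none
  a=15: (15, -3, 20), (15, 3, 20)  [2]
  a=16: (16, -5, 19), (16, 5, 19)  [2]
  a=17: (17, -13, 20), (17, 13, 20)  [2]
  a=18..19: none
Total reduced forms: 1 + 2 + 1 + 2 + 2 + 2 + 2 + 4 + 2 + 2 + 2 + 2 = 24
h = 24

24


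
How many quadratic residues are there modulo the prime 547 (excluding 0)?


For prime p, the number of non-zero quadratic residues is (p-1)/2.
= (547-1)/2
= 273

273


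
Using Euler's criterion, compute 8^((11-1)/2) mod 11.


p = 11 is prime and the exponent is (p-1)/2 = 5, so by Euler's criterion 8^5 = (8/11) = +1 or -1 mod 11.
Compute by square-and-multiply:
  5 = 4 + 1 (binary 101)
  Repeated squaring mod 11: 8^1 = 8, 8^2 = 9, 8^4 = 4
  8^5 = 8^4 * 8^1 = 4 * 8 mod 11
    4 * 8 = 32 = 10 mod 11
  8^5 = 10 mod 11
Result 10 = p - 1 = -1 mod 11: 8 is a quadratic non-residue mod 11. As a residue in [0, p-1] the value is 10.
8^5 mod 11 = 10

10


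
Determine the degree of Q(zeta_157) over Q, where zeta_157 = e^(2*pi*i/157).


The degree equals Euler's totient phi(157).
157 = 157
phi(157) = 156

156


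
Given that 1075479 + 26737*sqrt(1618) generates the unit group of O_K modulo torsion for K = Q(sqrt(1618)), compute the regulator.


epsilon = 1075479 + 26737*sqrt(1618)
= 2.1510e+06
R = ln(2.1510e+06)
= 14.5814

14.5814


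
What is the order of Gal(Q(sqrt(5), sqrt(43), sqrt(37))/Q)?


The 3 square roots of distinct primes are multiplicatively independent over Q,
so [K:Q] = 2^3 and Gal(K/Q) is isomorphic to (Z/2Z)^3.
|Gal| = 2^3 = 8

8


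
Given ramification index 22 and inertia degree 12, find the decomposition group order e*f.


|D_P| = e * f
= 22 * 12
= 264

264


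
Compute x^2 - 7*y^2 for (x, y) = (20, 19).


x^2 - d*y^2
= 20^2 - 7*19^2
= 400 - 2527
= -2127

-2127


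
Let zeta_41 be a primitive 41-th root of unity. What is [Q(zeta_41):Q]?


The degree equals Euler's totient phi(41).
41 = 41
phi(41) = 40

40


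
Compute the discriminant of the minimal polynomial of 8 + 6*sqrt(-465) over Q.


The element 8 + 6*sqrt(-465) has minimal polynomial:
x^2 - 16*x + 16804
Discriminant = (-16)^2 - 4*(16804)
= 256 - 67216
= -66960

-66960


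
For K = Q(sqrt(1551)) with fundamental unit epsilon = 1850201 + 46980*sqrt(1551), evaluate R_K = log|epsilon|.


epsilon = 1850201 + 46980*sqrt(1551)
= 3.7004e+06
R = ln(3.7004e+06)
= 15.1240

15.1240


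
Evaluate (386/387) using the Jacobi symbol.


Compute (386/387) via quadratic reciprocity:
  pull out 2: (2/387) = -1  (since 387 mod 8 = 3)
  reciprocity: (193/387) -> +(387/193)
  reduce: (1/193)
  (1/193) = 1
Product of signs = -1

-1


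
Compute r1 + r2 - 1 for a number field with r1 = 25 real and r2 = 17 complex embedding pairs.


By Dirichlet's unit theorem:
rank = r1 + r2 - 1
= 25 + 17 - 1
= 41

41


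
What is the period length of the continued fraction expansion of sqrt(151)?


Run the CF algorithm for sqrt(151).
a_0 = floor(sqrt(151)) = 12; set m_0=0, q_0=1.
Recurrence: m' = q*a - m,  q' = (d - m'^2)/q,  a' = floor((a_0 + m')/q').
  step 1: m=12, q=7, a=3
  step 2: m=9, q=10, a=2
  step 3: m=11, q=3, a=7
  step 4: m=10, q=17, a=1
  step 5: m=7, q=6, a=3
  step 6: m=11, q=5, a=4
  step 7: m=9, q=14, a=1
  step 8: m=5, q=9, a=1
  step 9: m=4, q=15, a=1
  step 10: m=11, q=2, a=11
  step 11: m=11, q=15, a=1
  step 12: m=4, q=9, a=1
  step 13: m=5, q=14, a=1
  step 14: m=9, q=5, a=4
  step 15: m=11, q=6, a=3
  step 16: m=7, q=17, a=1
  step 17: m=10, q=3, a=7
  step 18: m=11, q=10, a=2
  step 19: m=9, q=7, a=3
  step 20: m=12, q=1, a=24
a_20 = 2*a_0 = 24, so the period closes here.
sqrt(151) = [12; 3, 2, 7, 1, 3, 4, 1, 1, 1, 11, 1, 1, 1, 4, 3, 1, 7, 2, 3, 24]
Period length = 20

20


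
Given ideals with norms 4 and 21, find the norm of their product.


N(IJ) = N(I) * N(J)
= 4 * 21
= 84

84


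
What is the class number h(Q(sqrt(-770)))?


K = Q(sqrt(-770)). d mod 4 = 2, so D = disc(K) = 4d = -3080
h(K) equals the number of primitive reduced positive-definite forms (a, b, c) = a*x^2 + b*x*y + c*y^2 with b^2 - 4ac = D,
where reduced means |b| <= a <= c, with b >= 0 whenever |b| = a or a = c, and primitive means gcd(a, b, c) = 1.
Reduced forces 3a^2 <= |D| = 3080, so 1 <= a <= 32; b must have the parity of D, and c = (b^2 - D)/(4a) must be an integer >= a.
Enumerate a = 1..32, b in [-a, a]:
  a=1: (1, 0, 770)  [1]
  a=2: (2, 0, 385)  [1]
  a=3: (3, -2, 257), (3, 2, 257)  [2]
  a=4: none
  a=5: (5, 0, 154)  [1]
  a=6: (6, -4, 129), (6, 4, 129)  [2]
  a=7: (7, 0, 110)  [1]
  a=8: none
  a=9: (9, -4, 86), (9, 4, 86)  [2]
  a=10: (10, 0, 77)  [1]
  a=11: (11, 0, 70)  [1]
  a=12: none
  a=13: (13, -12, 62), (13, 12, 62)  [2]
  a=14: (14, 0, 55)  [1]
  a=15: (15, -10, 53), (15, 10, 53)  [2]
  a=16..17: none
  a=18: (18, -4, 43), (18, 4, 43)  [2]
  a=19: (19, -6, 41), (19, 6, 41)  [2]
  a=20: none
  a=21: (21, -14, 39), (21, 14, 39)  [2]
  a=22: (22, 0, 35)  [1]
  a=23: (23, -18, 37), (23, 18, 37)  [2]
  a=24..25: none
  a=26: (26, -12, 31), (26, 12, 31)  [2]
  a=27: (27, -22, 33), (27, 22, 33)  [2]
  a=28: none
  a=29: (29, -20, 30), (29, 20, 30)  [2]
  a=30..32: none
Total reduced forms: 1 + 1 + 2 + 1 + 2 + 1 + 2 + 1 + 1 + 2 + 1 + 2 + 2 + 2 + 2 + 1 + 2 + 2 + 2 + 2 = 32
h = 32

32


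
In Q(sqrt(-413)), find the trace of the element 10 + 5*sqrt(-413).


Tr(a + b*sqrt(d)) = (a + b*sqrt(d)) + (a - b*sqrt(d)) = 2a
= 2 * (10)
= 20

20


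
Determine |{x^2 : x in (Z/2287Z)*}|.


For prime p, the number of non-zero quadratic residues is (p-1)/2.
= (2287-1)/2
= 1143

1143


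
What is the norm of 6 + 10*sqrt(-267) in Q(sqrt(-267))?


N(a + b*sqrt(d)) = a^2 - d*b^2
= (6)^2 - (-267)*(10)^2
= 36 + 26700
= 26736

26736


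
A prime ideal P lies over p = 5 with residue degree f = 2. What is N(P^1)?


N(P^a) = p^(a*f)
= 5^(1*2)
= 5^2
= 25

25


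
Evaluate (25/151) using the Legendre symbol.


p = 151 is prime, so compute (25/151) with the reciprocity algorithm (Jacobi-symbol steps: pull out 2s via (2/n), flip via reciprocity, reduce):
  reciprocity: (25/151) -> +(151/25)
  reduce: (1/25)
  (1/25) = 1
Product of signs = 1
(25/151) = 1

1


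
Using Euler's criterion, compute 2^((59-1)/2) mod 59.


p = 59 is prime and the exponent is (p-1)/2 = 29, so by Euler's criterion 2^29 = (2/59) = +1 or -1 mod 59.
Compute by square-and-multiply:
  29 = 16 + 8 + 4 + 1 (binary 11101)
  Repeated squaring mod 59: 2^1 = 2, 2^2 = 4, 2^4 = 16, 2^8 = 20, 2^16 = 46
  2^29 = 2^16 * 2^8 * 2^4 * 2^1 = 46 * 20 * 16 * 2 mod 59
    46 * 20 = 920 = 35 mod 59
    35 * 16 = 560 = 29 mod 59
    29 * 2 = 58 = 58 mod 59
  2^29 = 58 mod 59
Result 58 = p - 1 = -1 mod 59: 2 is a quadratic non-residue mod 59. As a residue in [0, p-1] the value is 58.
2^29 mod 59 = 58

58


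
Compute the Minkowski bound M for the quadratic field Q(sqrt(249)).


d = 249, d mod 4 = 1, so disc(K) = d = 249; |disc(K)| = 249
Real quadratic field, so n = 2, s = r2 = 0, r1 = 2
M = (n!/n^n) * (4/pi)^s * sqrt(|disc(K)|) = (2!/2^2) * (4/pi)^0 * sqrt(249)
= 0.5 * 1.000000 * 15.779734
= 7.8899

7.8899


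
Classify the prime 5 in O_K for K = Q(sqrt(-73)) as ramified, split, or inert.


K = Q(sqrt(-73)). Since d mod 4 = 3, disc(K) = -292.
Check p | disc: -292 mod 5 = 3.
p does not divide disc. Compute Legendre symbol (d/p):
2^((5-1)/2) mod 5 = -1
(d/p) = -1, so p is inert: (p) stays prime with e=1, f=2, g=1.
Therefore p is inert.

inert


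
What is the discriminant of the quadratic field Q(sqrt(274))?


For K = Q(sqrt(d)) with d squarefree: disc(K) = d if d = 1 mod 4, and disc(K) = 4d if d = 2 or 3 mod 4.
Here d = 274, and d mod 4 = 2.
d = 2 mod 4, not 1 (O_K = Z[sqrt(d)]), so disc(K) = 4d = 4 * (274) = 1096

1096


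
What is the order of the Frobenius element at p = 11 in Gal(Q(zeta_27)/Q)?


The Frobenius at p in Gal(Q(zeta_n)/Q) = (Z/nZ)* is the class of p, so its order is ord_27(11), the smallest k >= 1 with 11^k = 1 mod 27.
n = 27 = 3^3, phi(27) = 18; the order divides phi(n).
Divisors of 18: 1, 2, 3, 6, 9, 18
Repeated squaring mod 27: 11^1 = 11, 11^2 = 13, 11^4 = 7, 11^8 = 22, 11^16 = 25
Test divisors in increasing order:
  k=1: 11^1 = 11 mod 27
  k=2: 11^2 = 13 mod 27
  k=3: 11^3 = 13 * 11 = 8 mod 27
  k=6: 11^6 = 7 * 13 = 10 mod 27
  k=9: 11^9 = 22 * 11 = 26 mod 27
  k=18: 11^18 = 25 * 13 = 1 mod 27  <- first divisor giving 1
Order = 18

18


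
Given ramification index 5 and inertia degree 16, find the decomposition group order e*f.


|D_P| = e * f
= 5 * 16
= 80

80


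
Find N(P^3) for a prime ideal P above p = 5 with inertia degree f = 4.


N(P^a) = p^(a*f)
= 5^(3*4)
= 5^12
= 244140625

244140625


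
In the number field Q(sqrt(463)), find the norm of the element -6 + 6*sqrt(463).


N(a + b*sqrt(d)) = a^2 - d*b^2
= (-6)^2 - (463)*(6)^2
= 36 - 16668
= -16632

-16632


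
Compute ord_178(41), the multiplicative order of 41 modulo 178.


We want ord_178(41), the smallest k >= 1 with 41^k = 1 mod 178.
n = 178 = 2 * 89, phi(178) = 88; the order divides phi(n).
Divisors of 88: 1, 2, 4, 8, 11, 22, 44, 88
Repeated squaring mod 178: 41^1 = 41, 41^2 = 79, 41^4 = 11, 41^8 = 121, 41^16 = 45, 41^32 = 67, 41^64 = 39
Test divisors in increasing order:
  k=1: 41^1 = 41 mod 178
  k=2: 41^2 = 79 mod 178
  k=4: 41^4 = 11 mod 178
  k=8: 41^8 = 121 mod 178
  k=11: 41^11 = 121 * 79 * 41 = 141 mod 178
  k=22: 41^22 = 45 * 11 * 79 = 123 mod 178
  k=44: 41^44 = 67 * 121 * 11 = 177 mod 178
  k=88: 41^88 = 39 * 45 * 121 = 1 mod 178  <- first divisor giving 1
Order = 88

88


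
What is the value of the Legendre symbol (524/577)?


p = 577 is prime, so compute (524/577) with the reciprocity algorithm (Jacobi-symbol steps: pull out 2s via (2/n), flip via reciprocity, reduce):
  pull out 2: (2/577) = +1  (since 577 mod 8 = 1)
  pull out 2: (2/577) = +1  (since 577 mod 8 = 1)
  reciprocity: (131/577) -> +(577/131)
  reduce: (53/131)
  reciprocity: (53/131) -> +(131/53)
  reduce: (25/53)
  reciprocity: (25/53) -> +(53/25)
  reduce: (3/25)
  reciprocity: (3/25) -> +(25/3)
  reduce: (1/3)
  (1/3) = 1
Product of signs = 1
(524/577) = 1

1


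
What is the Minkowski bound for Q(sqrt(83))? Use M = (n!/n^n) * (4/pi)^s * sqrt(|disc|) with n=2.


d = 83, d mod 4 = 3, so disc(K) = 4d = 332; |disc(K)| = 332
Real quadratic field, so n = 2, s = r2 = 0, r1 = 2
M = (n!/n^n) * (4/pi)^s * sqrt(|disc(K)|) = (2!/2^2) * (4/pi)^0 * sqrt(332)
= 0.5 * 1.000000 * 18.220867
= 9.1104

9.1104


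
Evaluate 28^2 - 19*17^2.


x^2 - d*y^2
= 28^2 - 19*17^2
= 784 - 5491
= -4707

-4707


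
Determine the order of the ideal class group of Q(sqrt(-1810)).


K = Q(sqrt(-1810)). d mod 4 = 2, so D = disc(K) = 4d = -7240
h(K) equals the number of primitive reduced positive-definite forms (a, b, c) = a*x^2 + b*x*y + c*y^2 with b^2 - 4ac = D,
where reduced means |b| <= a <= c, with b >= 0 whenever |b| = a or a = c, and primitive means gcd(a, b, c) = 1.
Reduced forces 3a^2 <= |D| = 7240, so 1 <= a <= 49; b must have the parity of D, and c = (b^2 - D)/(4a) must be an integer >= a.
Enumerate a = 1..49, b in [-a, a]:
  a=1: (1, 0, 1810)  [1]
  a=2: (2, 0, 905)  [1]
  a=3..4: none
  a=5: (5, 0, 362)  [1]
  a=6..9: none
  a=10: (10, 0, 181)  [1]
  a=11: (11, -8, 166), (11, 8, 166)  [2]
  a=12: none
  a=13: (13, -12, 142), (13, 12, 142)  [2]
  a=14..16: none
  a=17: (17, -6, 107), (17, 6, 107)  [2]
  a=18..21: none
  a=22: (22, -8, 83), (22, 8, 83)  [2]
  a=23..25: none
  a=26: (26, -12, 71), (26, 12, 71)  [2]
  a=27..30: none
  a=31: (31, -18, 61), (31, 18, 61)  [2]
  a=32..33: none
  a=34: (34, -28, 59), (34, 28, 59)  [2]
  a=35..36: none
  a=37: (37, -30, 55), (37, 30, 55)  [2]
  a=38..49: none
Total reduced forms: 1 + 1 + 1 + 1 + 2 + 2 + 2 + 2 + 2 + 2 + 2 + 2 = 20
h = 20

20


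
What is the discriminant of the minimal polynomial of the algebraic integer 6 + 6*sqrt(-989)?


The element 6 + 6*sqrt(-989) has minimal polynomial:
x^2 - 12*x + 35640
Discriminant = (-12)^2 - 4*(35640)
= 144 - 142560
= -142416

-142416


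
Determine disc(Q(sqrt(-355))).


For K = Q(sqrt(d)) with d squarefree: disc(K) = d if d = 1 mod 4, and disc(K) = 4d if d = 2 or 3 mod 4.
Here d = -355, and d mod 4 = 1.
d = 1 mod 4 (O_K = Z[(1+sqrt(d))/2]), so disc(K) = d = -355

-355


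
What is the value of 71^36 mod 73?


p = 73 is prime and the exponent is (p-1)/2 = 36, so by Euler's criterion 71^36 = (71/73) = +1 or -1 mod 73.
Compute by square-and-multiply:
  36 = 32 + 4 (binary 100100)
  Repeated squaring mod 73: 71^1 = 71, 71^2 = 4, 71^4 = 16, 71^8 = 37, 71^16 = 55, 71^32 = 32
  71^36 = 71^32 * 71^4 = 32 * 16 mod 73
    32 * 16 = 512 = 1 mod 73
  71^36 = 1 mod 73
Result 1: 71 is a quadratic residue mod 73.
71^36 mod 73 = 1

1


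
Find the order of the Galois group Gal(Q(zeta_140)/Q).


|Gal(Q(zeta_140)/Q)| = phi(140)
= 48

48


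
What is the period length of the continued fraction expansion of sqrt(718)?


Run the CF algorithm for sqrt(718).
a_0 = floor(sqrt(718)) = 26; set m_0=0, q_0=1.
Recurrence: m' = q*a - m,  q' = (d - m'^2)/q,  a' = floor((a_0 + m')/q').
  step 1: m=26, q=42, a=1
  step 2: m=16, q=11, a=3
  step 3: m=17, q=39, a=1
  step 4: m=22, q=6, a=8
  step 5: m=26, q=7, a=7
  step 6: m=23, q=27, a=1
  step 7: m=4, q=26, a=1
  step 8: m=22, q=9, a=5
  step 9: m=23, q=21, a=2
  step 10: m=19, q=17, a=2
  step 11: m=15, q=29, a=1
  step 12: m=14, q=18, a=2
  step 13: m=22, q=13, a=3
  step 14: m=17, q=33, a=1
  step 15: m=16, q=14, a=3
  step 16: m=26, q=3, a=17
  step 17: m=25, q=31, a=1
  step 18: m=6, q=22, a=1
  step 19: m=16, q=21, a=2
  step 20: m=26, q=2, a=26
  step 21: m=26, q=21, a=2
  step 22: m=16, q=22, a=1
  step 23: m=6, q=31, a=1
  step 24: m=25, q=3, a=17
  step 25: m=26, q=14, a=3
  step 26: m=16, q=33, a=1
  step 27: m=17, q=13, a=3
  step 28: m=22, q=18, a=2
  step 29: m=14, q=29, a=1
  step 30: m=15, q=17, a=2
  step 31: m=19, q=21, a=2
  step 32: m=23, q=9, a=5
  step 33: m=22, q=26, a=1
  step 34: m=4, q=27, a=1
  step 35: m=23, q=7, a=7
  step 36: m=26, q=6, a=8
  step 37: m=22, q=39, a=1
  step 38: m=17, q=11, a=3
  step 39: m=16, q=42, a=1
  step 40: m=26, q=1, a=52
a_40 = 2*a_0 = 52, so the period closes here.
sqrt(718) = [26; 1, 3, 1, 8, 7, 1, 1, 5, 2, 2, 1, 2, 3, 1, 3, 17, 1, 1, 2, 26, 2, 1, 1, 17, 3, 1, 3, 2, 1, 2, 2, 5, 1, 1, 7, 8, 1, 3, 1, 52]
Period length = 40

40


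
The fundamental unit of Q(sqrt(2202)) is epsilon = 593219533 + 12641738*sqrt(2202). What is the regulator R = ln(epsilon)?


epsilon = 593219533 + 12641738*sqrt(2202)
= 1.1864e+09
R = ln(1.1864e+09)
= 20.8942

20.8942


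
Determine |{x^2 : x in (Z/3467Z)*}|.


For prime p, the number of non-zero quadratic residues is (p-1)/2.
= (3467-1)/2
= 1733

1733


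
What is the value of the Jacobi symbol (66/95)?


Compute (66/95) via quadratic reciprocity:
  pull out 2: (2/95) = +1  (since 95 mod 8 = 7)
  reciprocity: (33/95) -> +(95/33)
  reduce: (29/33)
  reciprocity: (29/33) -> +(33/29)
  reduce: (4/29)
  pull out 2: (2/29) = -1  (since 29 mod 8 = 5)
  pull out 2: (2/29) = -1  (since 29 mod 8 = 5)
  (1/29) = 1
Product of signs = 1

1


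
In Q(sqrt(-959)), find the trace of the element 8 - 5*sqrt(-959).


Tr(a + b*sqrt(d)) = (a + b*sqrt(d)) + (a - b*sqrt(d)) = 2a
= 2 * (8)
= 16

16


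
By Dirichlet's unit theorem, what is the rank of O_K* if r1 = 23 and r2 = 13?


By Dirichlet's unit theorem:
rank = r1 + r2 - 1
= 23 + 13 - 1
= 35

35


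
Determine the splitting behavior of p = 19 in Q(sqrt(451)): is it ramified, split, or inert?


K = Q(sqrt(451)). Since d mod 4 = 3, disc(K) = 1804.
Check p | disc: 1804 mod 19 = 18.
p does not divide disc. Compute Legendre symbol (d/p):
14^((19-1)/2) mod 19 = -1
(d/p) = -1, so p is inert: (p) stays prime with e=1, f=2, g=1.
Therefore p is inert.

inert


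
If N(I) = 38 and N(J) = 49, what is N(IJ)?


N(IJ) = N(I) * N(J)
= 38 * 49
= 1862

1862


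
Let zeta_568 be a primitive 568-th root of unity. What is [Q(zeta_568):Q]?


The degree equals Euler's totient phi(568).
568 = 2^3 * 71
phi(568) = 280

280


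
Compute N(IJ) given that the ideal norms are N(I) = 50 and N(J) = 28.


N(IJ) = N(I) * N(J)
= 50 * 28
= 1400

1400


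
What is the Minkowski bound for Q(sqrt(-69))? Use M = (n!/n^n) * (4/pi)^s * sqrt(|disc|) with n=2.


d = -69, d mod 4 = 3, so disc(K) = 4d = -276; |disc(K)| = 276
Imaginary quadratic field, so n = 2, s = r2 = 1, r1 = 0
M = (n!/n^n) * (4/pi)^s * sqrt(|disc(K)|) = (2!/2^2) * (4/pi)^1 * sqrt(276)
= 0.5 * 1.273240 * 16.613248
= 10.5763

10.5763


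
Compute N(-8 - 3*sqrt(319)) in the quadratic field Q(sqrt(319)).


N(a + b*sqrt(d)) = a^2 - d*b^2
= (-8)^2 - (319)*(-3)^2
= 64 - 2871
= -2807

-2807


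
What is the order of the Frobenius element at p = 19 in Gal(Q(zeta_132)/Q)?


The Frobenius at p in Gal(Q(zeta_n)/Q) = (Z/nZ)* is the class of p, so its order is ord_132(19), the smallest k >= 1 with 19^k = 1 mod 132.
n = 132 = 2^2 * 3 * 11, phi(132) = 40; the order divides phi(n).
Divisors of 40: 1, 2, 4, 5, 8, 10, 20, 40
Repeated squaring mod 132: 19^1 = 19, 19^2 = 97, 19^4 = 37, 19^8 = 49, 19^16 = 25, 19^32 = 97
Test divisors in increasing order:
  k=1: 19^1 = 19 mod 132
  k=2: 19^2 = 97 mod 132
  k=4: 19^4 = 37 mod 132
  k=5: 19^5 = 37 * 19 = 43 mod 132
  k=8: 19^8 = 49 mod 132
  k=10: 19^10 = 49 * 97 = 1 mod 132  <- first divisor giving 1
Order = 10

10


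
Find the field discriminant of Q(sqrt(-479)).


For K = Q(sqrt(d)) with d squarefree: disc(K) = d if d = 1 mod 4, and disc(K) = 4d if d = 2 or 3 mod 4.
Here d = -479, and d mod 4 = 1.
d = 1 mod 4 (O_K = Z[(1+sqrt(d))/2]), so disc(K) = d = -479

-479


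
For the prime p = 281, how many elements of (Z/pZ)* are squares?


For prime p, the number of non-zero quadratic residues is (p-1)/2.
= (281-1)/2
= 140

140


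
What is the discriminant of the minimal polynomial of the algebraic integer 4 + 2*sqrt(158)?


The element 4 + 2*sqrt(158) has minimal polynomial:
x^2 - 8*x - 616
Discriminant = (-8)^2 - 4*(-616)
= 64 + 2464
= 2528

2528


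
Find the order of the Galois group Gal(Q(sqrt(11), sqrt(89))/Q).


The 2 square roots of distinct primes are multiplicatively independent over Q,
so [K:Q] = 2^2 and Gal(K/Q) is isomorphic to (Z/2Z)^2.
|Gal| = 2^2 = 4

4


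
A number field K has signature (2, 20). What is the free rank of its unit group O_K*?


By Dirichlet's unit theorem:
rank = r1 + r2 - 1
= 2 + 20 - 1
= 21

21


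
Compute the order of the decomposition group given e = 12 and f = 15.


|D_P| = e * f
= 12 * 15
= 180

180


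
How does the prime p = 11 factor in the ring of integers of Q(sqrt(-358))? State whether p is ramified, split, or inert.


K = Q(sqrt(-358)). Since d mod 4 = 2, disc(K) = -1432.
Check p | disc: -1432 mod 11 = 9.
p does not divide disc. Compute Legendre symbol (d/p):
5^((11-1)/2) mod 11 = 1
(d/p) = 1, so p splits: (p) = P*P' with e=1, f=1, g=2.
Therefore p is split.

split


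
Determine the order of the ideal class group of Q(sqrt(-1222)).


K = Q(sqrt(-1222)). d mod 4 = 2, so D = disc(K) = 4d = -4888
h(K) equals the number of primitive reduced positive-definite forms (a, b, c) = a*x^2 + b*x*y + c*y^2 with b^2 - 4ac = D,
where reduced means |b| <= a <= c, with b >= 0 whenever |b| = a or a = c, and primitive means gcd(a, b, c) = 1.
Reduced forces 3a^2 <= |D| = 4888, so 1 <= a <= 40; b must have the parity of D, and c = (b^2 - D)/(4a) must be an integer >= a.
Enumerate a = 1..40, b in [-a, a]:
  a=1: (1, 0, 1222)  [1]
  a=2: (2, 0, 611)  [1]
  a=3..12: none
  a=13: (13, 0, 94)  [1]
  a=14..16: none
  a=17: (17, -12, 74), (17, 12, 74)  [2]
  a=18..25: none
  a=26: (26, 0, 47)  [1]
  a=27..28: none
  a=29: (29, -10, 43), (29, 10, 43)  [2]
  a=30: none
  a=31: (31, -14, 41), (31, 14, 41)  [2]
  a=32..33: none
  a=34: (34, -12, 37), (34, 12, 37)  [2]
  a=35..40: none
Total reduced forms: 1 + 1 + 1 + 2 + 1 + 2 + 2 + 2 = 12
h = 12

12


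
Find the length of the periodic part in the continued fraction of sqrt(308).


Run the CF algorithm for sqrt(308).
a_0 = floor(sqrt(308)) = 17; set m_0=0, q_0=1.
Recurrence: m' = q*a - m,  q' = (d - m'^2)/q,  a' = floor((a_0 + m')/q').
  step 1: m=17, q=19, a=1
  step 2: m=2, q=16, a=1
  step 3: m=14, q=7, a=4
  step 4: m=14, q=16, a=1
  step 5: m=2, q=19, a=1
  step 6: m=17, q=1, a=34
a_6 = 2*a_0 = 34, so the period closes here.
sqrt(308) = [17; 1, 1, 4, 1, 1, 34]
Period length = 6

6


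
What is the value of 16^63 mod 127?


p = 127 is prime and the exponent is (p-1)/2 = 63, so by Euler's criterion 16^63 = (16/127) = +1 or -1 mod 127.
Compute by square-and-multiply:
  63 = 32 + 16 + 8 + 4 + 2 + 1 (binary 111111)
  Repeated squaring mod 127: 16^1 = 16, 16^2 = 2, 16^4 = 4, 16^8 = 16, 16^16 = 2, 16^32 = 4
  16^63 = 16^32 * 16^16 * 16^8 * 16^4 * 16^2 * 16^1 = 4 * 2 * 16 * 4 * 2 * 16 mod 127
    4 * 2 = 8 = 8 mod 127
    8 * 16 = 128 = 1 mod 127
    1 * 4 = 4 = 4 mod 127
    4 * 2 = 8 = 8 mod 127
    8 * 16 = 128 = 1 mod 127
  16^63 = 1 mod 127
Result 1: 16 is a quadratic residue mod 127.
16^63 mod 127 = 1

1


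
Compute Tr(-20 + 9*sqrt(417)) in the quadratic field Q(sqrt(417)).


Tr(a + b*sqrt(d)) = (a + b*sqrt(d)) + (a - b*sqrt(d)) = 2a
= 2 * (-20)
= -40

-40


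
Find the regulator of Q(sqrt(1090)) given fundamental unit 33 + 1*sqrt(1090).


epsilon = 33 + 1*sqrt(1090)
= 66.0151
R = ln(66.0151)
= 4.1899

4.1899


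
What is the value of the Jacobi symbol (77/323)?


Compute (77/323) via quadratic reciprocity:
  reciprocity: (77/323) -> +(323/77)
  reduce: (15/77)
  reciprocity: (15/77) -> +(77/15)
  reduce: (2/15)
  pull out 2: (2/15) = +1  (since 15 mod 8 = 7)
  (1/15) = 1
Product of signs = 1

1


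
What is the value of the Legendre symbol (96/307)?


p = 307 is prime, so compute (96/307) with the reciprocity algorithm (Jacobi-symbol steps: pull out 2s via (2/n), flip via reciprocity, reduce):
  pull out 2: (2/307) = -1  (since 307 mod 8 = 3)
  pull out 2: (2/307) = -1  (since 307 mod 8 = 3)
  pull out 2: (2/307) = -1  (since 307 mod 8 = 3)
  pull out 2: (2/307) = -1  (since 307 mod 8 = 3)
  pull out 2: (2/307) = -1  (since 307 mod 8 = 3)
  reciprocity: (3/307) -> -(307/3)
  reduce: (1/3)
  (1/3) = 1
Product of signs = 1
(96/307) = 1

1


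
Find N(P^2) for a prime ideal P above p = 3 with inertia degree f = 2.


N(P^a) = p^(a*f)
= 3^(2*2)
= 3^4
= 81

81


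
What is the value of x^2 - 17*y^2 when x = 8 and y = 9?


x^2 - d*y^2
= 8^2 - 17*9^2
= 64 - 1377
= -1313

-1313


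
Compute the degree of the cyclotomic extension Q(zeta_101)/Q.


The degree equals Euler's totient phi(101).
101 = 101
phi(101) = 100

100


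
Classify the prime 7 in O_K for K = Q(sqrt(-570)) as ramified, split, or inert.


K = Q(sqrt(-570)). Since d mod 4 = 2, disc(K) = -2280.
Check p | disc: -2280 mod 7 = 2.
p does not divide disc. Compute Legendre symbol (d/p):
4^((7-1)/2) mod 7 = 1
(d/p) = 1, so p splits: (p) = P*P' with e=1, f=1, g=2.
Therefore p is split.

split


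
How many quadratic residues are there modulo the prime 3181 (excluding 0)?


For prime p, the number of non-zero quadratic residues is (p-1)/2.
= (3181-1)/2
= 1590

1590


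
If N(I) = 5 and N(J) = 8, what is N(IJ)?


N(IJ) = N(I) * N(J)
= 5 * 8
= 40

40


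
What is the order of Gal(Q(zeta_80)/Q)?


|Gal(Q(zeta_80)/Q)| = phi(80)
= 32

32


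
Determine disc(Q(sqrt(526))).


For K = Q(sqrt(d)) with d squarefree: disc(K) = d if d = 1 mod 4, and disc(K) = 4d if d = 2 or 3 mod 4.
Here d = 526, and d mod 4 = 2.
d = 2 mod 4, not 1 (O_K = Z[sqrt(d)]), so disc(K) = 4d = 4 * (526) = 2104

2104


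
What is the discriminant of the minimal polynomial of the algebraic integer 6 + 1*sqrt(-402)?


The element 6 + 1*sqrt(-402) has minimal polynomial:
x^2 - 12*x + 438
Discriminant = (-12)^2 - 4*(438)
= 144 - 1752
= -1608

-1608


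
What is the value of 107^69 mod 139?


p = 139 is prime and the exponent is (p-1)/2 = 69, so by Euler's criterion 107^69 = (107/139) = +1 or -1 mod 139.
Compute by square-and-multiply:
  69 = 64 + 4 + 1 (binary 1000101)
  Repeated squaring mod 139: 107^1 = 107, 107^2 = 51, 107^4 = 99, 107^8 = 71, 107^16 = 37, 107^32 = 118, 107^64 = 24
  107^69 = 107^64 * 107^4 * 107^1 = 24 * 99 * 107 mod 139
    24 * 99 = 2376 = 13 mod 139
    13 * 107 = 1391 = 1 mod 139
  107^69 = 1 mod 139
Result 1: 107 is a quadratic residue mod 139.
107^69 mod 139 = 1

1


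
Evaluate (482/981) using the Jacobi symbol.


Compute (482/981) via quadratic reciprocity:
  pull out 2: (2/981) = -1  (since 981 mod 8 = 5)
  reciprocity: (241/981) -> +(981/241)
  reduce: (17/241)
  reciprocity: (17/241) -> +(241/17)
  reduce: (3/17)
  reciprocity: (3/17) -> +(17/3)
  reduce: (2/3)
  pull out 2: (2/3) = -1  (since 3 mod 8 = 3)
  (1/3) = 1
Product of signs = 1

1


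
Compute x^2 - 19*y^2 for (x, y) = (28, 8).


x^2 - d*y^2
= 28^2 - 19*8^2
= 784 - 1216
= -432

-432


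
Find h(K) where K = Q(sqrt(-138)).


K = Q(sqrt(-138)). d mod 4 = 2, so D = disc(K) = 4d = -552
h(K) equals the number of primitive reduced positive-definite forms (a, b, c) = a*x^2 + b*x*y + c*y^2 with b^2 - 4ac = D,
where reduced means |b| <= a <= c, with b >= 0 whenever |b| = a or a = c, and primitive means gcd(a, b, c) = 1.
Reduced forces 3a^2 <= |D| = 552, so 1 <= a <= 13; b must have the parity of D, and c = (b^2 - D)/(4a) must be an integer >= a.
Enumerate a = 1..13, b in [-a, a]:
  a=1: (1, 0, 138)  [1]
  a=2: (2, 0, 69)  [1]
  a=3: (3, 0, 46)  [1]
  a=4..5: none
  a=6: (6, 0, 23)  [1]
  a=7: (7, -6, 21), (7, 6, 21)  [2]
  a=8..10: none
  a=11: (11, -8, 14), (11, 8, 14)  [2]
  a=12..13: none
Total reduced forms: 1 + 1 + 1 + 1 + 2 + 2 = 8
h = 8

8


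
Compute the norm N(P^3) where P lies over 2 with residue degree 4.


N(P^a) = p^(a*f)
= 2^(3*4)
= 2^12
= 4096

4096


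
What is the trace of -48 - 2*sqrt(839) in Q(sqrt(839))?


Tr(a + b*sqrt(d)) = (a + b*sqrt(d)) + (a - b*sqrt(d)) = 2a
= 2 * (-48)
= -96

-96


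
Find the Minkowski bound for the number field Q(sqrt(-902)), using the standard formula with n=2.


d = -902, d mod 4 = 2, so disc(K) = 4d = -3608; |disc(K)| = 3608
Imaginary quadratic field, so n = 2, s = r2 = 1, r1 = 0
M = (n!/n^n) * (4/pi)^s * sqrt(|disc(K)|) = (2!/2^2) * (4/pi)^1 * sqrt(3608)
= 0.5 * 1.273240 * 60.066630
= 38.2396

38.2396


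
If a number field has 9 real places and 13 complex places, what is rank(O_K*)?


By Dirichlet's unit theorem:
rank = r1 + r2 - 1
= 9 + 13 - 1
= 21

21


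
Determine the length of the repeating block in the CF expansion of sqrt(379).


Run the CF algorithm for sqrt(379).
a_0 = floor(sqrt(379)) = 19; set m_0=0, q_0=1.
Recurrence: m' = q*a - m,  q' = (d - m'^2)/q,  a' = floor((a_0 + m')/q').
  step 1: m=19, q=18, a=2
  step 2: m=17, q=5, a=7
  step 3: m=18, q=11, a=3
  step 4: m=15, q=14, a=2
  step 5: m=13, q=15, a=2
  step 6: m=17, q=6, a=6
  step 7: m=19, q=3, a=12
  step 8: m=17, q=30, a=1
  step 9: m=13, q=7, a=4
  step 10: m=15, q=22, a=1
  step 11: m=7, q=15, a=1
  step 12: m=8, q=21, a=1
  step 13: m=13, q=10, a=3
  step 14: m=17, q=9, a=4
  step 15: m=19, q=2, a=19
  step 16: m=19, q=9, a=4
  step 17: m=17, q=10, a=3
  step 18: m=13, q=21, a=1
  step 19: m=8, q=15, a=1
  step 20: m=7, q=22, a=1
  step 21: m=15, q=7, a=4
  step 22: m=13, q=30, a=1
  step 23: m=17, q=3, a=12
  step 24: m=19, q=6, a=6
  step 25: m=17, q=15, a=2
  step 26: m=13, q=14, a=2
  step 27: m=15, q=11, a=3
  step 28: m=18, q=5, a=7
  step 29: m=17, q=18, a=2
  step 30: m=19, q=1, a=38
a_30 = 2*a_0 = 38, so the period closes here.
sqrt(379) = [19; 2, 7, 3, 2, 2, 6, 12, 1, 4, 1, 1, 1, 3, 4, 19, 4, 3, 1, 1, 1, 4, 1, 12, 6, 2, 2, 3, 7, 2, 38]
Period length = 30

30
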